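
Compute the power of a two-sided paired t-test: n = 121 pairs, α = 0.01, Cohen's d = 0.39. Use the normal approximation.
Power ≈ 0.96

Power calculation (paired t-test, normal approximation):
z_β = d · √n - z_{α/2}
z_β = 0.39 · √121 - 2.576
z_β = 0.39 · 11.000 - 2.576
z_β = 1.714

Power = Φ(z_β) = Φ(1.714) ≈ 0.957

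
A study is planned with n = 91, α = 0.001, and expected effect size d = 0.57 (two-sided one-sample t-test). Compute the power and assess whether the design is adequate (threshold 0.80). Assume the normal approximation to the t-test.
Power ≈ 0.98; the study is adequately powered (power ≥ 0.80)

Power calculation (one-sample t-test, normal approximation):
z_β = d · √n - z_{α/2}
z_β = 0.57 · √91 - 3.291
z_β = 0.57 · 9.539 - 3.291
z_β = 2.147

Power = Φ(z_β) = Φ(2.147) ≈ 0.984

Effect size d = 0.57 is medium by Cohen's convention (0.2/0.5/0.8).

Threshold: power ≥ 0.80 is conventionally adequate.
Power ≈ 0.98 → the study is adequately powered (power ≥ 0.80).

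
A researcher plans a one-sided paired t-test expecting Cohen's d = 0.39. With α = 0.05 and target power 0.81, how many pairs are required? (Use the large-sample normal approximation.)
n = 42 pairs

Sample size formula (paired t-test, normal approximation):
n = ((z_α + z_β) / d)²

z_α = 1.645 (for α = 0.05, one-sided)
z_β = 0.878 (for power = 0.81)
d = 0.39

n = ((1.645 + 0.878) / 0.39)²
n = (6.469)²
n ≈ 41.85
Round up to the next whole number: n = 42 pairs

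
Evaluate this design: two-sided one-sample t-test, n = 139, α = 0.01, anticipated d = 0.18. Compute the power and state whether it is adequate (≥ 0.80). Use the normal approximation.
Power ≈ 0.33; the study is underpowered (power < 0.80)

Power calculation (one-sample t-test, normal approximation):
z_β = d · √n - z_{α/2}
z_β = 0.18 · √139 - 2.576
z_β = 0.18 · 11.790 - 2.576
z_β = -0.454

Power = Φ(z_β) = Φ(-0.454) ≈ 0.325

Effect size d = 0.18 is very small by Cohen's convention (0.2/0.5/0.8).

Threshold: power ≥ 0.80 is conventionally adequate.
Power ≈ 0.33 → the study is underpowered (power < 0.80).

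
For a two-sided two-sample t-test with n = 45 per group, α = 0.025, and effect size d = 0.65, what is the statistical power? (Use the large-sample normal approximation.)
Power ≈ 0.80

Power calculation (two-sample t-test, normal approximation):
z_β = d · √(n/2) - z_{α/2}
z_β = 0.65 · √(45/2) - 2.241
z_β = 0.65 · 4.743 - 2.241
z_β = 0.842

Power = Φ(z_β) = Φ(0.842) ≈ 0.800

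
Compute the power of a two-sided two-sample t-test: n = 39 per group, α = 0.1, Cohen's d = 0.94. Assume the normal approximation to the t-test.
Power ≈ 0.99

Power calculation (two-sample t-test, normal approximation):
z_β = d · √(n/2) - z_{α/2}
z_β = 0.94 · √(39/2) - 1.645
z_β = 0.94 · 4.416 - 1.645
z_β = 2.506

Power = Φ(z_β) = Φ(2.506) ≈ 0.994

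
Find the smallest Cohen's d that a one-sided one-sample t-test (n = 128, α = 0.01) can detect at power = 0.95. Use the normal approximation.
d ≈ 0.35

Minimum detectable effect (one-sample t-test, normal approximation):
d = (z_α + z_β) / √n
d = (2.326 + 1.645) / √128
d = 3.971 / 11.314
d ≈ 0.35

By Cohen's convention (0.2 small / 0.5 medium / 0.8 large): small effect.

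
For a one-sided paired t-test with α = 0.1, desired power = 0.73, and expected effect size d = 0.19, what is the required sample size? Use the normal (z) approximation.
n = 100 pairs

Sample size formula (paired t-test, normal approximation):
n = ((z_α + z_β) / d)²

z_α = 1.282 (for α = 0.1, one-sided)
z_β = 0.613 (for power = 0.73)
d = 0.19

n = ((1.282 + 0.613) / 0.19)²
n = (9.974)²
n ≈ 99.48
Round up to the next whole number: n = 100 pairs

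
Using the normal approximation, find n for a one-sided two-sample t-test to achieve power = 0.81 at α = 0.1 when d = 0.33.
n = 86 per group

Sample size formula (two-sample t-test, normal approximation):
n = 2 · ((z_α + z_β) / d)²

z_α = 1.282 (for α = 0.1, one-sided)
z_β = 0.878 (for power = 0.81)
d = 0.33

n = 2 · ((1.282 + 0.878) / 0.33)²
n = 2 · (6.545)²
n ≈ 85.67
Round up to the next whole number: n = 86 per group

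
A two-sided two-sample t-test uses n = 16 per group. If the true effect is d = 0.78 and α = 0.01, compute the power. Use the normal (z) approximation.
Power ≈ 0.36

Power calculation (two-sample t-test, normal approximation):
z_β = d · √(n/2) - z_{α/2}
z_β = 0.78 · √(16/2) - 2.576
z_β = 0.78 · 2.828 - 2.576
z_β = -0.370

Power = Φ(z_β) = Φ(-0.370) ≈ 0.356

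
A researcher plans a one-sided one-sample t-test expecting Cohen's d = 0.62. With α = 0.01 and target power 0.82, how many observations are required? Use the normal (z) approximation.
n = 28

Sample size formula (one-sample t-test, normal approximation):
n = ((z_α + z_β) / d)²

z_α = 2.326 (for α = 0.01, one-sided)
z_β = 0.915 (for power = 0.82)
d = 0.62

n = ((2.326 + 0.915) / 0.62)²
n = (5.227)²
n ≈ 27.32
Round up to the next whole number: n = 28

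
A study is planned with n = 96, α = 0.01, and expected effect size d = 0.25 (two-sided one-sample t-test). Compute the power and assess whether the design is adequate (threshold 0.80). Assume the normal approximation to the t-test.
Power ≈ 0.45; the study is underpowered (power < 0.80)

Power calculation (one-sample t-test, normal approximation):
z_β = d · √n - z_{α/2}
z_β = 0.25 · √96 - 2.576
z_β = 0.25 · 9.798 - 2.576
z_β = -0.126

Power = Φ(z_β) = Φ(-0.126) ≈ 0.450

Effect size d = 0.25 is small by Cohen's convention (0.2/0.5/0.8).

Threshold: power ≥ 0.80 is conventionally adequate.
Power ≈ 0.45 → the study is underpowered (power < 0.80).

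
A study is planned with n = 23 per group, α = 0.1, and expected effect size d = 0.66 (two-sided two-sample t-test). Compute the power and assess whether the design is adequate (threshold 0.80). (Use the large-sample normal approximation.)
Power ≈ 0.72; the study is underpowered (power < 0.80)

Power calculation (two-sample t-test, normal approximation):
z_β = d · √(n/2) - z_{α/2}
z_β = 0.66 · √(23/2) - 1.645
z_β = 0.66 · 3.391 - 1.645
z_β = 0.593

Power = Φ(z_β) = Φ(0.593) ≈ 0.724

Effect size d = 0.66 is medium by Cohen's convention (0.2/0.5/0.8).

Threshold: power ≥ 0.80 is conventionally adequate.
Power ≈ 0.72 → the study is underpowered (power < 0.80).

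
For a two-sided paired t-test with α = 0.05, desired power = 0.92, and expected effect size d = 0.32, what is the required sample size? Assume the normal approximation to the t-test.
n = 111 pairs

Sample size formula (paired t-test, normal approximation):
n = ((z_{α/2} + z_β) / d)²

z_{α/2} = 1.960 (for α = 0.05, two-sided)
z_β = 1.405 (for power = 0.92)
d = 0.32

n = ((1.960 + 1.405) / 0.32)²
n = (10.516)²
n ≈ 110.59
Round up to the next whole number: n = 111 pairs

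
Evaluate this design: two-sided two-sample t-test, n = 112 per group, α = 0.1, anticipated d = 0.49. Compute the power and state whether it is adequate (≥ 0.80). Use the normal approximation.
Power ≈ 0.98; the study is adequately powered (power ≥ 0.80)

Power calculation (two-sample t-test, normal approximation):
z_β = d · √(n/2) - z_{α/2}
z_β = 0.49 · √(112/2) - 1.645
z_β = 0.49 · 7.483 - 1.645
z_β = 2.022

Power = Φ(z_β) = Φ(2.022) ≈ 0.978

Effect size d = 0.49 is small by Cohen's convention (0.2/0.5/0.8).

Threshold: power ≥ 0.80 is conventionally adequate.
Power ≈ 0.98 → the study is adequately powered (power ≥ 0.80).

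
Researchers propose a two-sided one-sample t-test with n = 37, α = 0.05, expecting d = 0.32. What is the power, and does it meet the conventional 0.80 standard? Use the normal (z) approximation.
Power ≈ 0.49; the study is underpowered (power < 0.80)

Power calculation (one-sample t-test, normal approximation):
z_β = d · √n - z_{α/2}
z_β = 0.32 · √37 - 1.960
z_β = 0.32 · 6.083 - 1.960
z_β = -0.013

Power = Φ(z_β) = Φ(-0.013) ≈ 0.495

Effect size d = 0.32 is small by Cohen's convention (0.2/0.5/0.8).

Threshold: power ≥ 0.80 is conventionally adequate.
Power ≈ 0.49 → the study is underpowered (power < 0.80).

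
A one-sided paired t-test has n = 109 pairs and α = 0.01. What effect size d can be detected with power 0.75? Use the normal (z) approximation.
d ≈ 0.29

Minimum detectable effect (paired t-test, normal approximation):
d = (z_α + z_β) / √n
d = (2.326 + 0.674) / √109
d = 3.001 / 10.440
d ≈ 0.29

By Cohen's convention (0.2 small / 0.5 medium / 0.8 large): small effect.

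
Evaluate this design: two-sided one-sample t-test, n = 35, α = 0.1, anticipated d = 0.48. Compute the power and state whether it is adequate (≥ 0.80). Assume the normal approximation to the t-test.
Power ≈ 0.88; the study is adequately powered (power ≥ 0.80)

Power calculation (one-sample t-test, normal approximation):
z_β = d · √n - z_{α/2}
z_β = 0.48 · √35 - 1.645
z_β = 0.48 · 5.916 - 1.645
z_β = 1.195

Power = Φ(z_β) = Φ(1.195) ≈ 0.884

Effect size d = 0.48 is small by Cohen's convention (0.2/0.5/0.8).

Threshold: power ≥ 0.80 is conventionally adequate.
Power ≈ 0.88 → the study is adequately powered (power ≥ 0.80).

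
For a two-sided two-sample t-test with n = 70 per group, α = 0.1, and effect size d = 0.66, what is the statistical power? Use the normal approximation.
Power ≈ 0.99

Power calculation (two-sample t-test, normal approximation):
z_β = d · √(n/2) - z_{α/2}
z_β = 0.66 · √(70/2) - 1.645
z_β = 0.66 · 5.916 - 1.645
z_β = 2.260

Power = Φ(z_β) = Φ(2.260) ≈ 0.988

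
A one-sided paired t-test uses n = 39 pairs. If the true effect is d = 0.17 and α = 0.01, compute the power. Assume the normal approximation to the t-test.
Power ≈ 0.10

Power calculation (paired t-test, normal approximation):
z_β = d · √n - z_α
z_β = 0.17 · √39 - 2.326
z_β = 0.17 · 6.245 - 2.326
z_β = -1.265

Power = Φ(z_β) = Φ(-1.265) ≈ 0.103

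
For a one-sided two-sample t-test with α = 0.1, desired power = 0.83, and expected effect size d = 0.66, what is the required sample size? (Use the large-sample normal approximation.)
n = 23 per group

Sample size formula (two-sample t-test, normal approximation):
n = 2 · ((z_α + z_β) / d)²

z_α = 1.282 (for α = 0.1, one-sided)
z_β = 0.954 (for power = 0.83)
d = 0.66

n = 2 · ((1.282 + 0.954) / 0.66)²
n = 2 · (3.388)²
n ≈ 22.96
Round up to the next whole number: n = 23 per group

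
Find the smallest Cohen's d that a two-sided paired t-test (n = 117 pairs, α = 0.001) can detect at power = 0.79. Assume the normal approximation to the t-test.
d ≈ 0.38

Minimum detectable effect (paired t-test, normal approximation):
d = (z_{α/2} + z_β) / √n
d = (3.291 + 0.806) / √117
d = 4.097 / 10.817
d ≈ 0.38

By Cohen's convention (0.2 small / 0.5 medium / 0.8 large): small effect.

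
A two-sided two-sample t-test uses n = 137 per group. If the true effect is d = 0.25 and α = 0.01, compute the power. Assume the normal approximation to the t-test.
Power ≈ 0.31

Power calculation (two-sample t-test, normal approximation):
z_β = d · √(n/2) - z_{α/2}
z_β = 0.25 · √(137/2) - 2.576
z_β = 0.25 · 8.276 - 2.576
z_β = -0.507

Power = Φ(z_β) = Φ(-0.507) ≈ 0.306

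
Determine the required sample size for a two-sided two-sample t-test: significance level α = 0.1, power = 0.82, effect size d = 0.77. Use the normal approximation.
n = 23 per group

Sample size formula (two-sample t-test, normal approximation):
n = 2 · ((z_{α/2} + z_β) / d)²

z_{α/2} = 1.645 (for α = 0.1, two-sided)
z_β = 0.915 (for power = 0.82)
d = 0.77

n = 2 · ((1.645 + 0.915) / 0.77)²
n = 2 · (3.325)²
n ≈ 22.11
Round up to the next whole number: n = 23 per group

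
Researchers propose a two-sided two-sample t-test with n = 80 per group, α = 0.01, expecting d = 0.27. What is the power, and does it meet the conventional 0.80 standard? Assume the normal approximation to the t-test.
Power ≈ 0.19; the study is underpowered (power < 0.80)

Power calculation (two-sample t-test, normal approximation):
z_β = d · √(n/2) - z_{α/2}
z_β = 0.27 · √(80/2) - 2.576
z_β = 0.27 · 6.325 - 2.576
z_β = -0.868

Power = Φ(z_β) = Φ(-0.868) ≈ 0.193

Effect size d = 0.27 is small by Cohen's convention (0.2/0.5/0.8).

Threshold: power ≥ 0.80 is conventionally adequate.
Power ≈ 0.19 → the study is underpowered (power < 0.80).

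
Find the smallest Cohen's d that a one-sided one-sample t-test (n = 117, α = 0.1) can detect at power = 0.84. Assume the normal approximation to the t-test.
d ≈ 0.21

Minimum detectable effect (one-sample t-test, normal approximation):
d = (z_α + z_β) / √n
d = (1.282 + 0.994) / √117
d = 2.276 / 10.817
d ≈ 0.21

By Cohen's convention (0.2 small / 0.5 medium / 0.8 large): small effect.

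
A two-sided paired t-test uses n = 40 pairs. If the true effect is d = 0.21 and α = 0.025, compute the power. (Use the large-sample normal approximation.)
Power ≈ 0.18

Power calculation (paired t-test, normal approximation):
z_β = d · √n - z_{α/2}
z_β = 0.21 · √40 - 2.241
z_β = 0.21 · 6.325 - 2.241
z_β = -0.913

Power = Φ(z_β) = Φ(-0.913) ≈ 0.181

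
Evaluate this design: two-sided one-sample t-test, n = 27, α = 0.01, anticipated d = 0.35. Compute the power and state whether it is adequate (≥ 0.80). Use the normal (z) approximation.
Power ≈ 0.22; the study is underpowered (power < 0.80)

Power calculation (one-sample t-test, normal approximation):
z_β = d · √n - z_{α/2}
z_β = 0.35 · √27 - 2.576
z_β = 0.35 · 5.196 - 2.576
z_β = -0.757

Power = Φ(z_β) = Φ(-0.757) ≈ 0.224

Effect size d = 0.35 is small by Cohen's convention (0.2/0.5/0.8).

Threshold: power ≥ 0.80 is conventionally adequate.
Power ≈ 0.22 → the study is underpowered (power < 0.80).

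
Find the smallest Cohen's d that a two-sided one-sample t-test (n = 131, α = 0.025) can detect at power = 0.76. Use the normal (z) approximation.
d ≈ 0.26

Minimum detectable effect (one-sample t-test, normal approximation):
d = (z_{α/2} + z_β) / √n
d = (2.241 + 0.706) / √131
d = 2.948 / 11.446
d ≈ 0.26

By Cohen's convention (0.2 small / 0.5 medium / 0.8 large): small effect.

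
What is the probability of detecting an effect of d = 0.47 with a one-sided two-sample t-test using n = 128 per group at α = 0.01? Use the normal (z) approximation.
Power ≈ 0.92

Power calculation (two-sample t-test, normal approximation):
z_β = d · √(n/2) - z_α
z_β = 0.47 · √(128/2) - 2.326
z_β = 0.47 · 8.000 - 2.326
z_β = 1.434

Power = Φ(z_β) = Φ(1.434) ≈ 0.924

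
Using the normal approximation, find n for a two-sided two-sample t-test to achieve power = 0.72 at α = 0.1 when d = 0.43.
n = 54 per group

Sample size formula (two-sample t-test, normal approximation):
n = 2 · ((z_{α/2} + z_β) / d)²

z_{α/2} = 1.645 (for α = 0.1, two-sided)
z_β = 0.583 (for power = 0.72)
d = 0.43

n = 2 · ((1.645 + 0.583) / 0.43)²
n = 2 · (5.181)²
n ≈ 53.69
Round up to the next whole number: n = 54 per group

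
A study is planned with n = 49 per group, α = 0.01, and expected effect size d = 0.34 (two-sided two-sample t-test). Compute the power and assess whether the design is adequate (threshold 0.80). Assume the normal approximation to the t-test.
Power ≈ 0.19; the study is underpowered (power < 0.80)

Power calculation (two-sample t-test, normal approximation):
z_β = d · √(n/2) - z_{α/2}
z_β = 0.34 · √(49/2) - 2.576
z_β = 0.34 · 4.950 - 2.576
z_β = -0.893

Power = Φ(z_β) = Φ(-0.893) ≈ 0.186

Effect size d = 0.34 is small by Cohen's convention (0.2/0.5/0.8).

Threshold: power ≥ 0.80 is conventionally adequate.
Power ≈ 0.19 → the study is underpowered (power < 0.80).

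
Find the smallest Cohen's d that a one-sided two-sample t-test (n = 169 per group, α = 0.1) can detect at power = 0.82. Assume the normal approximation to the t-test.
d ≈ 0.24

Minimum detectable effect (two-sample t-test, normal approximation):
d = (z_α + z_β) / √(n/2)
d = (1.282 + 0.915) / √(169/2)
d = 2.197 / 9.192
d ≈ 0.24

By Cohen's convention (0.2 small / 0.5 medium / 0.8 large): small effect.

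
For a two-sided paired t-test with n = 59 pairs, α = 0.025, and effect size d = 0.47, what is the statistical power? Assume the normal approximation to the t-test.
Power ≈ 0.91

Power calculation (paired t-test, normal approximation):
z_β = d · √n - z_{α/2}
z_β = 0.47 · √59 - 2.241
z_β = 0.47 · 7.681 - 2.241
z_β = 1.369

Power = Φ(z_β) = Φ(1.369) ≈ 0.914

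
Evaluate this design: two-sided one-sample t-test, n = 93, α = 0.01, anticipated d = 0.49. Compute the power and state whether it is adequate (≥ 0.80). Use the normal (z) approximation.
Power ≈ 0.98; the study is adequately powered (power ≥ 0.80)

Power calculation (one-sample t-test, normal approximation):
z_β = d · √n - z_{α/2}
z_β = 0.49 · √93 - 2.576
z_β = 0.49 · 9.644 - 2.576
z_β = 2.150

Power = Φ(z_β) = Φ(2.150) ≈ 0.984

Effect size d = 0.49 is small by Cohen's convention (0.2/0.5/0.8).

Threshold: power ≥ 0.80 is conventionally adequate.
Power ≈ 0.98 → the study is adequately powered (power ≥ 0.80).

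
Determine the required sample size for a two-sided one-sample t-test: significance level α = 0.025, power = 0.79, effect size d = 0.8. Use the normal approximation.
n = 15

Sample size formula (one-sample t-test, normal approximation):
n = ((z_{α/2} + z_β) / d)²

z_{α/2} = 2.241 (for α = 0.025, two-sided)
z_β = 0.806 (for power = 0.79)
d = 0.8

n = ((2.241 + 0.806) / 0.8)²
n = (3.809)²
n ≈ 14.51
Round up to the next whole number: n = 15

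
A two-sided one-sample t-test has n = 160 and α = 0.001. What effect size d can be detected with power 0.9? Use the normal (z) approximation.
d ≈ 0.36

Minimum detectable effect (one-sample t-test, normal approximation):
d = (z_{α/2} + z_β) / √n
d = (3.291 + 1.282) / √160
d = 4.572 / 12.649
d ≈ 0.36

By Cohen's convention (0.2 small / 0.5 medium / 0.8 large): small effect.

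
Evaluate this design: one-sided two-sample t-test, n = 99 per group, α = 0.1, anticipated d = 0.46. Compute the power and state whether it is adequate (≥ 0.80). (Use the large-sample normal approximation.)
Power ≈ 0.97; the study is adequately powered (power ≥ 0.80)

Power calculation (two-sample t-test, normal approximation):
z_β = d · √(n/2) - z_α
z_β = 0.46 · √(99/2) - 1.282
z_β = 0.46 · 7.036 - 1.282
z_β = 1.955

Power = Φ(z_β) = Φ(1.955) ≈ 0.975

Effect size d = 0.46 is small by Cohen's convention (0.2/0.5/0.8).

Threshold: power ≥ 0.80 is conventionally adequate.
Power ≈ 0.97 → the study is adequately powered (power ≥ 0.80).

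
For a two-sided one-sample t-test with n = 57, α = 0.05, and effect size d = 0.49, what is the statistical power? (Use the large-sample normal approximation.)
Power ≈ 0.96

Power calculation (one-sample t-test, normal approximation):
z_β = d · √n - z_{α/2}
z_β = 0.49 · √57 - 1.960
z_β = 0.49 · 7.550 - 1.960
z_β = 1.739

Power = Φ(z_β) = Φ(1.739) ≈ 0.959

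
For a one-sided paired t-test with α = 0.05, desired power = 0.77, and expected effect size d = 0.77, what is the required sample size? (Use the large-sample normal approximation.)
n = 10 pairs

Sample size formula (paired t-test, normal approximation):
n = ((z_α + z_β) / d)²

z_α = 1.645 (for α = 0.05, one-sided)
z_β = 0.739 (for power = 0.77)
d = 0.77

n = ((1.645 + 0.739) / 0.77)²
n = (3.096)²
n ≈ 9.59
Round up to the next whole number: n = 10 pairs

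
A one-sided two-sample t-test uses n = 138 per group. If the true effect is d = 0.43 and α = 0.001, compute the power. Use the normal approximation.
Power ≈ 0.68

Power calculation (two-sample t-test, normal approximation):
z_β = d · √(n/2) - z_α
z_β = 0.43 · √(138/2) - 3.090
z_β = 0.43 · 8.307 - 3.090
z_β = 0.482

Power = Φ(z_β) = Φ(0.482) ≈ 0.685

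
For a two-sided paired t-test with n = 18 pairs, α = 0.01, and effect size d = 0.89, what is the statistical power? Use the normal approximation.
Power ≈ 0.88

Power calculation (paired t-test, normal approximation):
z_β = d · √n - z_{α/2}
z_β = 0.89 · √18 - 2.576
z_β = 0.89 · 4.243 - 2.576
z_β = 1.200

Power = Φ(z_β) = Φ(1.200) ≈ 0.885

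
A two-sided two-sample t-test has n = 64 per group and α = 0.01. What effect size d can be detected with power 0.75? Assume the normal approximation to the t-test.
d ≈ 0.57

Minimum detectable effect (two-sample t-test, normal approximation):
d = (z_{α/2} + z_β) / √(n/2)
d = (2.576 + 0.674) / √(64/2)
d = 3.250 / 5.657
d ≈ 0.57

By Cohen's convention (0.2 small / 0.5 medium / 0.8 large): medium effect.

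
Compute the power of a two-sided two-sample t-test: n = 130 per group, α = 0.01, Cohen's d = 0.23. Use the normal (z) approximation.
Power ≈ 0.24

Power calculation (two-sample t-test, normal approximation):
z_β = d · √(n/2) - z_{α/2}
z_β = 0.23 · √(130/2) - 2.576
z_β = 0.23 · 8.062 - 2.576
z_β = -0.722

Power = Φ(z_β) = Φ(-0.722) ≈ 0.235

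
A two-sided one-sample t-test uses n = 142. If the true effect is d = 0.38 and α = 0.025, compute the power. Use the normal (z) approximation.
Power ≈ 0.99

Power calculation (one-sample t-test, normal approximation):
z_β = d · √n - z_{α/2}
z_β = 0.38 · √142 - 2.241
z_β = 0.38 · 11.916 - 2.241
z_β = 2.287

Power = Φ(z_β) = Φ(2.287) ≈ 0.989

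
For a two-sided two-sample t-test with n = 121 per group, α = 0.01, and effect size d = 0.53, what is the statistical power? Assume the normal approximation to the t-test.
Power ≈ 0.94

Power calculation (two-sample t-test, normal approximation):
z_β = d · √(n/2) - z_{α/2}
z_β = 0.53 · √(121/2) - 2.576
z_β = 0.53 · 7.778 - 2.576
z_β = 1.547

Power = Φ(z_β) = Φ(1.547) ≈ 0.939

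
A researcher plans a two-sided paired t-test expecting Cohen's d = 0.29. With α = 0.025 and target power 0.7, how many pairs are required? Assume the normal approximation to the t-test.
n = 91 pairs

Sample size formula (paired t-test, normal approximation):
n = ((z_{α/2} + z_β) / d)²

z_{α/2} = 2.241 (for α = 0.025, two-sided)
z_β = 0.524 (for power = 0.7)
d = 0.29

n = ((2.241 + 0.524) / 0.29)²
n = (9.534)²
n ≈ 90.90
Round up to the next whole number: n = 91 pairs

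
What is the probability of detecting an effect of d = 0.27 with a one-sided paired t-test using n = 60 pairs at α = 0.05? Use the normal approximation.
Power ≈ 0.67

Power calculation (paired t-test, normal approximation):
z_β = d · √n - z_α
z_β = 0.27 · √60 - 1.645
z_β = 0.27 · 7.746 - 1.645
z_β = 0.447

Power = Φ(z_β) = Φ(0.447) ≈ 0.672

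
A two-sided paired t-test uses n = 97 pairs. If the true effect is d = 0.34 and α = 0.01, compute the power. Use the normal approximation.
Power ≈ 0.78

Power calculation (paired t-test, normal approximation):
z_β = d · √n - z_{α/2}
z_β = 0.34 · √97 - 2.576
z_β = 0.34 · 9.849 - 2.576
z_β = 0.773

Power = Φ(z_β) = Φ(0.773) ≈ 0.780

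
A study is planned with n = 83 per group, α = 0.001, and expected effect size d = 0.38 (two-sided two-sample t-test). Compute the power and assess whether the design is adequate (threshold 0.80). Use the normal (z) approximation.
Power ≈ 0.20; the study is underpowered (power < 0.80)

Power calculation (two-sample t-test, normal approximation):
z_β = d · √(n/2) - z_{α/2}
z_β = 0.38 · √(83/2) - 3.291
z_β = 0.38 · 6.442 - 3.291
z_β = -0.843

Power = Φ(z_β) = Φ(-0.843) ≈ 0.200

Effect size d = 0.38 is small by Cohen's convention (0.2/0.5/0.8).

Threshold: power ≥ 0.80 is conventionally adequate.
Power ≈ 0.20 → the study is underpowered (power < 0.80).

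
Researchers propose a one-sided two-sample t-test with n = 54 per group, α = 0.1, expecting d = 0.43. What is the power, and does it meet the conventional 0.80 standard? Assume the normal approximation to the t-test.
Power ≈ 0.83; the study is adequately powered (power ≥ 0.80)

Power calculation (two-sample t-test, normal approximation):
z_β = d · √(n/2) - z_α
z_β = 0.43 · √(54/2) - 1.282
z_β = 0.43 · 5.196 - 1.282
z_β = 0.953

Power = Φ(z_β) = Φ(0.953) ≈ 0.830

Effect size d = 0.43 is small by Cohen's convention (0.2/0.5/0.8).

Threshold: power ≥ 0.80 is conventionally adequate.
Power ≈ 0.83 → the study is adequately powered (power ≥ 0.80).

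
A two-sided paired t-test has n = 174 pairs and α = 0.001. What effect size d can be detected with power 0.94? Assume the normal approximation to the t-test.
d ≈ 0.37

Minimum detectable effect (paired t-test, normal approximation):
d = (z_{α/2} + z_β) / √n
d = (3.291 + 1.555) / √174
d = 4.845 / 13.191
d ≈ 0.37

By Cohen's convention (0.2 small / 0.5 medium / 0.8 large): small effect.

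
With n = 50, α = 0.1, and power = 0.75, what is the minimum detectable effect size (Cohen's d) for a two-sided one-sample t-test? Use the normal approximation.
d ≈ 0.33

Minimum detectable effect (one-sample t-test, normal approximation):
d = (z_{α/2} + z_β) / √n
d = (1.645 + 0.674) / √50
d = 2.319 / 7.071
d ≈ 0.33

By Cohen's convention (0.2 small / 0.5 medium / 0.8 large): small effect.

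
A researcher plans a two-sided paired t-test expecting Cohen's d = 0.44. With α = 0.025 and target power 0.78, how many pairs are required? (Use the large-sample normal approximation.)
n = 47 pairs

Sample size formula (paired t-test, normal approximation):
n = ((z_{α/2} + z_β) / d)²

z_{α/2} = 2.241 (for α = 0.025, two-sided)
z_β = 0.772 (for power = 0.78)
d = 0.44

n = ((2.241 + 0.772) / 0.44)²
n = (6.848)²
n ≈ 46.90
Round up to the next whole number: n = 47 pairs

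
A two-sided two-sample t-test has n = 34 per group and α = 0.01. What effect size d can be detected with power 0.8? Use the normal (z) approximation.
d ≈ 0.83

Minimum detectable effect (two-sample t-test, normal approximation):
d = (z_{α/2} + z_β) / √(n/2)
d = (2.576 + 0.842) / √(34/2)
d = 3.417 / 4.123
d ≈ 0.83

By Cohen's convention (0.2 small / 0.5 medium / 0.8 large): large effect.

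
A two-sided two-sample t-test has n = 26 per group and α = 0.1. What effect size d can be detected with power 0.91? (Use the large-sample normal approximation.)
d ≈ 0.83

Minimum detectable effect (two-sample t-test, normal approximation):
d = (z_{α/2} + z_β) / √(n/2)
d = (1.645 + 1.341) / √(26/2)
d = 2.986 / 3.606
d ≈ 0.83

By Cohen's convention (0.2 small / 0.5 medium / 0.8 large): large effect.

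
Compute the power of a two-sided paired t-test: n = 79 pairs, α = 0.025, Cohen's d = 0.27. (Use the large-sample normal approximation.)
Power ≈ 0.56

Power calculation (paired t-test, normal approximation):
z_β = d · √n - z_{α/2}
z_β = 0.27 · √79 - 2.241
z_β = 0.27 · 8.888 - 2.241
z_β = 0.158

Power = Φ(z_β) = Φ(0.158) ≈ 0.563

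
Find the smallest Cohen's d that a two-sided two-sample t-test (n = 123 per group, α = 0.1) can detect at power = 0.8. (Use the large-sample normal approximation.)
d ≈ 0.32

Minimum detectable effect (two-sample t-test, normal approximation):
d = (z_{α/2} + z_β) / √(n/2)
d = (1.645 + 0.842) / √(123/2)
d = 2.486 / 7.842
d ≈ 0.32

By Cohen's convention (0.2 small / 0.5 medium / 0.8 large): small effect.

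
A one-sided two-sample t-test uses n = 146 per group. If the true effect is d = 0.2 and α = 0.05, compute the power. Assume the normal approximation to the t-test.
Power ≈ 0.53

Power calculation (two-sample t-test, normal approximation):
z_β = d · √(n/2) - z_α
z_β = 0.2 · √(146/2) - 1.645
z_β = 0.2 · 8.544 - 1.645
z_β = 0.064

Power = Φ(z_β) = Φ(0.064) ≈ 0.525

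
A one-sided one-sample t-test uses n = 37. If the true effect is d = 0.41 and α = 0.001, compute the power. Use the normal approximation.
Power ≈ 0.28

Power calculation (one-sample t-test, normal approximation):
z_β = d · √n - z_α
z_β = 0.41 · √37 - 3.090
z_β = 0.41 · 6.083 - 3.090
z_β = -0.596

Power = Φ(z_β) = Φ(-0.596) ≈ 0.275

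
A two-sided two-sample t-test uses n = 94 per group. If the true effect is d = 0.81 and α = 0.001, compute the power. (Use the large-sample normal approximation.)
Power ≈ 0.99

Power calculation (two-sample t-test, normal approximation):
z_β = d · √(n/2) - z_{α/2}
z_β = 0.81 · √(94/2) - 3.291
z_β = 0.81 · 6.856 - 3.291
z_β = 2.263

Power = Φ(z_β) = Φ(2.263) ≈ 0.988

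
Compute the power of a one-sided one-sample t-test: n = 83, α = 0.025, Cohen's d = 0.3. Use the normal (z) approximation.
Power ≈ 0.78

Power calculation (one-sample t-test, normal approximation):
z_β = d · √n - z_α
z_β = 0.3 · √83 - 1.960
z_β = 0.3 · 9.110 - 1.960
z_β = 0.773

Power = Φ(z_β) = Φ(0.773) ≈ 0.780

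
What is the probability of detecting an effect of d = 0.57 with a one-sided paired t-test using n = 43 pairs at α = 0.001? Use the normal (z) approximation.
Power ≈ 0.74

Power calculation (paired t-test, normal approximation):
z_β = d · √n - z_α
z_β = 0.57 · √43 - 3.090
z_β = 0.57 · 6.557 - 3.090
z_β = 0.648

Power = Φ(z_β) = Φ(0.648) ≈ 0.741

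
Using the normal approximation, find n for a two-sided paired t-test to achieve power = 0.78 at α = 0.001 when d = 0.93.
n = 20 pairs

Sample size formula (paired t-test, normal approximation):
n = ((z_{α/2} + z_β) / d)²

z_{α/2} = 3.291 (for α = 0.001, two-sided)
z_β = 0.772 (for power = 0.78)
d = 0.93

n = ((3.291 + 0.772) / 0.93)²
n = (4.369)²
n ≈ 19.09
Round up to the next whole number: n = 20 pairs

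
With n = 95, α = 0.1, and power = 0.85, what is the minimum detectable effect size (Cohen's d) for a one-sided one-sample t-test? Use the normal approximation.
d ≈ 0.24

Minimum detectable effect (one-sample t-test, normal approximation):
d = (z_α + z_β) / √n
d = (1.282 + 1.036) / √95
d = 2.318 / 9.747
d ≈ 0.24

By Cohen's convention (0.2 small / 0.5 medium / 0.8 large): small effect.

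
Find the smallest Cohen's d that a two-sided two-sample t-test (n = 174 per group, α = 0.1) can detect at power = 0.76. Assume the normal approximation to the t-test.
d ≈ 0.25

Minimum detectable effect (two-sample t-test, normal approximation):
d = (z_{α/2} + z_β) / √(n/2)
d = (1.645 + 0.706) / √(174/2)
d = 2.351 / 9.327
d ≈ 0.25

By Cohen's convention (0.2 small / 0.5 medium / 0.8 large): small effect.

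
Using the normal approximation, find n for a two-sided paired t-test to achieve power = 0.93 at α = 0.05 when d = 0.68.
n = 26 pairs

Sample size formula (paired t-test, normal approximation):
n = ((z_{α/2} + z_β) / d)²

z_{α/2} = 1.960 (for α = 0.05, two-sided)
z_β = 1.476 (for power = 0.93)
d = 0.68

n = ((1.960 + 1.476) / 0.68)²
n = (5.053)²
n ≈ 25.53
Round up to the next whole number: n = 26 pairs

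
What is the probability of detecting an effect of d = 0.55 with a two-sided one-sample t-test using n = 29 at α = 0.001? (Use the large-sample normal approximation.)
Power ≈ 0.37

Power calculation (one-sample t-test, normal approximation):
z_β = d · √n - z_{α/2}
z_β = 0.55 · √29 - 3.291
z_β = 0.55 · 5.385 - 3.291
z_β = -0.329

Power = Φ(z_β) = Φ(-0.329) ≈ 0.371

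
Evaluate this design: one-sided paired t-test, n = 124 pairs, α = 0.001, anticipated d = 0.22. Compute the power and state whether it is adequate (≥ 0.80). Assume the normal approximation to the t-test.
Power ≈ 0.26; the study is underpowered (power < 0.80)

Power calculation (paired t-test, normal approximation):
z_β = d · √n - z_α
z_β = 0.22 · √124 - 3.090
z_β = 0.22 · 11.136 - 3.090
z_β = -0.640

Power = Φ(z_β) = Φ(-0.640) ≈ 0.261

Effect size d = 0.22 is small by Cohen's convention (0.2/0.5/0.8).

Threshold: power ≥ 0.80 is conventionally adequate.
Power ≈ 0.26 → the study is underpowered (power < 0.80).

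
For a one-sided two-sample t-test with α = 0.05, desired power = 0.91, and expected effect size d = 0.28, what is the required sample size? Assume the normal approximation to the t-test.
n = 228 per group

Sample size formula (two-sample t-test, normal approximation):
n = 2 · ((z_α + z_β) / d)²

z_α = 1.645 (for α = 0.05, one-sided)
z_β = 1.341 (for power = 0.91)
d = 0.28

n = 2 · ((1.645 + 1.341) / 0.28)²
n = 2 · (10.664)²
n ≈ 227.44
Round up to the next whole number: n = 228 per group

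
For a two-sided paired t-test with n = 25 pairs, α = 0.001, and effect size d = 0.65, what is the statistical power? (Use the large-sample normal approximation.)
Power ≈ 0.48

Power calculation (paired t-test, normal approximation):
z_β = d · √n - z_{α/2}
z_β = 0.65 · √25 - 3.291
z_β = 0.65 · 5.000 - 3.291
z_β = -0.041

Power = Φ(z_β) = Φ(-0.041) ≈ 0.484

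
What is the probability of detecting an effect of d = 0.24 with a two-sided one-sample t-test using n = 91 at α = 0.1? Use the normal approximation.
Power ≈ 0.74

Power calculation (one-sample t-test, normal approximation):
z_β = d · √n - z_{α/2}
z_β = 0.24 · √91 - 1.645
z_β = 0.24 · 9.539 - 1.645
z_β = 0.645

Power = Φ(z_β) = Φ(0.645) ≈ 0.740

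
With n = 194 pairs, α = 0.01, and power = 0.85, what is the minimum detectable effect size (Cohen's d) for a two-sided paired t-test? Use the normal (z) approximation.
d ≈ 0.26

Minimum detectable effect (paired t-test, normal approximation):
d = (z_{α/2} + z_β) / √n
d = (2.576 + 1.036) / √194
d = 3.612 / 13.928
d ≈ 0.26

By Cohen's convention (0.2 small / 0.5 medium / 0.8 large): small effect.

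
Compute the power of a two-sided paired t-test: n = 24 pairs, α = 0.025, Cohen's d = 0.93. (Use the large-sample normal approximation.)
Power ≈ 0.99

Power calculation (paired t-test, normal approximation):
z_β = d · √n - z_{α/2}
z_β = 0.93 · √24 - 2.241
z_β = 0.93 · 4.899 - 2.241
z_β = 2.315

Power = Φ(z_β) = Φ(2.315) ≈ 0.990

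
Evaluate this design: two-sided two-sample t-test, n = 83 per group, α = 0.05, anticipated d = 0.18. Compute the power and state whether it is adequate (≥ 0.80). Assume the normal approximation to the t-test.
Power ≈ 0.21; the study is underpowered (power < 0.80)

Power calculation (two-sample t-test, normal approximation):
z_β = d · √(n/2) - z_{α/2}
z_β = 0.18 · √(83/2) - 1.960
z_β = 0.18 · 6.442 - 1.960
z_β = -0.800

Power = Φ(z_β) = Φ(-0.800) ≈ 0.212

Effect size d = 0.18 is very small by Cohen's convention (0.2/0.5/0.8).

Threshold: power ≥ 0.80 is conventionally adequate.
Power ≈ 0.21 → the study is underpowered (power < 0.80).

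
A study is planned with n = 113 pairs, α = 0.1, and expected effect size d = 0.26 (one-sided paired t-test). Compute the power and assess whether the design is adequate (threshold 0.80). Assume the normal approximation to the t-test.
Power ≈ 0.93; the study is adequately powered (power ≥ 0.80)

Power calculation (paired t-test, normal approximation):
z_β = d · √n - z_α
z_β = 0.26 · √113 - 1.282
z_β = 0.26 · 10.630 - 1.282
z_β = 1.482

Power = Φ(z_β) = Φ(1.482) ≈ 0.931

Effect size d = 0.26 is small by Cohen's convention (0.2/0.5/0.8).

Threshold: power ≥ 0.80 is conventionally adequate.
Power ≈ 0.93 → the study is adequately powered (power ≥ 0.80).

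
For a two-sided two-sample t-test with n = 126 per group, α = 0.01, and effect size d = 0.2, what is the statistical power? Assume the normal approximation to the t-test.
Power ≈ 0.16

Power calculation (two-sample t-test, normal approximation):
z_β = d · √(n/2) - z_{α/2}
z_β = 0.2 · √(126/2) - 2.576
z_β = 0.2 · 7.937 - 2.576
z_β = -0.988

Power = Φ(z_β) = Φ(-0.988) ≈ 0.161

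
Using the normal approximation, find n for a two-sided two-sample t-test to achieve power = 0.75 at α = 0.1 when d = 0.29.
n = 128 per group

Sample size formula (two-sample t-test, normal approximation):
n = 2 · ((z_{α/2} + z_β) / d)²

z_{α/2} = 1.645 (for α = 0.1, two-sided)
z_β = 0.674 (for power = 0.75)
d = 0.29

n = 2 · ((1.645 + 0.674) / 0.29)²
n = 2 · (7.997)²
n ≈ 127.90
Round up to the next whole number: n = 128 per group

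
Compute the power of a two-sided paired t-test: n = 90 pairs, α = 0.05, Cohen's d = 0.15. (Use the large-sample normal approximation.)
Power ≈ 0.30

Power calculation (paired t-test, normal approximation):
z_β = d · √n - z_{α/2}
z_β = 0.15 · √90 - 1.960
z_β = 0.15 · 9.487 - 1.960
z_β = -0.537

Power = Φ(z_β) = Φ(-0.537) ≈ 0.296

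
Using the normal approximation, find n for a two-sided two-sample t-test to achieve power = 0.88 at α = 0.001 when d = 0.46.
n = 189 per group

Sample size formula (two-sample t-test, normal approximation):
n = 2 · ((z_{α/2} + z_β) / d)²

z_{α/2} = 3.291 (for α = 0.001, two-sided)
z_β = 1.175 (for power = 0.88)
d = 0.46

n = 2 · ((3.291 + 1.175) / 0.46)²
n = 2 · (9.709)²
n ≈ 188.53
Round up to the next whole number: n = 189 per group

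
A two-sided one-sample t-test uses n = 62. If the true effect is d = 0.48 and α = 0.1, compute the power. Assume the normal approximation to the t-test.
Power ≈ 0.98

Power calculation (one-sample t-test, normal approximation):
z_β = d · √n - z_{α/2}
z_β = 0.48 · √62 - 1.645
z_β = 0.48 · 7.874 - 1.645
z_β = 2.135

Power = Φ(z_β) = Φ(2.135) ≈ 0.984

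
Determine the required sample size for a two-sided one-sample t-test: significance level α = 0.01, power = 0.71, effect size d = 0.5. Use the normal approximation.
n = 40

Sample size formula (one-sample t-test, normal approximation):
n = ((z_{α/2} + z_β) / d)²

z_{α/2} = 2.576 (for α = 0.01, two-sided)
z_β = 0.553 (for power = 0.71)
d = 0.5

n = ((2.576 + 0.553) / 0.5)²
n = (6.258)²
n ≈ 39.16
Round up to the next whole number: n = 40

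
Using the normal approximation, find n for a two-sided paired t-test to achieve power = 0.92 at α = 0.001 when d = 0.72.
n = 43 pairs

Sample size formula (paired t-test, normal approximation):
n = ((z_{α/2} + z_β) / d)²

z_{α/2} = 3.291 (for α = 0.001, two-sided)
z_β = 1.405 (for power = 0.92)
d = 0.72

n = ((3.291 + 1.405) / 0.72)²
n = (6.522)²
n ≈ 42.54
Round up to the next whole number: n = 43 pairs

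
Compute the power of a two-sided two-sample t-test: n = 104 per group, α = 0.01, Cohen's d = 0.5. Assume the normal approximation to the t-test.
Power ≈ 0.85

Power calculation (two-sample t-test, normal approximation):
z_β = d · √(n/2) - z_{α/2}
z_β = 0.5 · √(104/2) - 2.576
z_β = 0.5 · 7.211 - 2.576
z_β = 1.030

Power = Φ(z_β) = Φ(1.030) ≈ 0.848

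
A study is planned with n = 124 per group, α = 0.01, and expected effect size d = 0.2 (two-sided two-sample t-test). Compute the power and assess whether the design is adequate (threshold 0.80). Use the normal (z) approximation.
Power ≈ 0.16; the study is underpowered (power < 0.80)

Power calculation (two-sample t-test, normal approximation):
z_β = d · √(n/2) - z_{α/2}
z_β = 0.2 · √(124/2) - 2.576
z_β = 0.2 · 7.874 - 2.576
z_β = -1.001

Power = Φ(z_β) = Φ(-1.001) ≈ 0.158

Effect size d = 0.2 is small by Cohen's convention (0.2/0.5/0.8).

Threshold: power ≥ 0.80 is conventionally adequate.
Power ≈ 0.16 → the study is underpowered (power < 0.80).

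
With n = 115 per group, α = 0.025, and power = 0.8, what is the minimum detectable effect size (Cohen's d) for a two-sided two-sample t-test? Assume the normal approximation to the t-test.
d ≈ 0.41

Minimum detectable effect (two-sample t-test, normal approximation):
d = (z_{α/2} + z_β) / √(n/2)
d = (2.241 + 0.842) / √(115/2)
d = 3.083 / 7.583
d ≈ 0.41

By Cohen's convention (0.2 small / 0.5 medium / 0.8 large): small effect.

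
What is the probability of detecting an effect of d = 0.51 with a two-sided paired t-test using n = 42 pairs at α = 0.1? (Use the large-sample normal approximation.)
Power ≈ 0.95

Power calculation (paired t-test, normal approximation):
z_β = d · √n - z_{α/2}
z_β = 0.51 · √42 - 1.645
z_β = 0.51 · 6.481 - 1.645
z_β = 1.660

Power = Φ(z_β) = Φ(1.660) ≈ 0.952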